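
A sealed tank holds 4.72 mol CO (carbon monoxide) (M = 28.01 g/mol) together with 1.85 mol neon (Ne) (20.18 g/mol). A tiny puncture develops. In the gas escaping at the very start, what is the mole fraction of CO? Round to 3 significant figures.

Rate_i ∝ x_i/√M_i (Graham's law weighted by mole fraction), so the effusate composition follows n_i/√M_i.
x_CO(eff) = (n_CO/√M_CO) / (n_CO/√M_CO + n_Ne/√M_Ne)
= (4.72/√28.01) / (4.72/√28.01 + 1.85/√20.18) = 0.8918/(0.8918 + 0.4118) = 0.684.

0.684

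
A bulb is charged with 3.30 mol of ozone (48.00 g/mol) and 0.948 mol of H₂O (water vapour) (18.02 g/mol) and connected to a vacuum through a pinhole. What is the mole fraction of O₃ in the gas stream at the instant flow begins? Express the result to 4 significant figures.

0.6808

Rate_i ∝ x_i/√M_i (Graham's law weighted by mole fraction), so the effusate composition follows n_i/√M_i.
Mole fraction of O₃ in the effusate = (n_O₃/√M_O₃) / (n_O₃/√M_O₃ + n_H₂O/√M_H₂O)
= (3.30/√48.00) / (3.30/√48.00 + 0.948/√18.02) = 0.4763/(0.4763 + 0.2233) = 0.6808.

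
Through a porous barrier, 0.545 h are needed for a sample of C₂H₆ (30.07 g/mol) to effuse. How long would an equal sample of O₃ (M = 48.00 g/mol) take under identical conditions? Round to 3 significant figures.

From Graham's law, t_O₃/t_C₂H₆ = √(M_O₃/M_C₂H₆) = √(48.00/30.07) = √1.596 = 1.263.
So the time for O₃ is 0.545 × 1.263 = 0.689 h.

0.689 h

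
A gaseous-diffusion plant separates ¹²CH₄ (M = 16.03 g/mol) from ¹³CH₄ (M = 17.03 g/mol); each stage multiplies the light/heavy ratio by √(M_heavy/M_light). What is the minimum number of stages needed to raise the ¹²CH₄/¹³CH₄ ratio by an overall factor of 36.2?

119

With α = √(17.03/16.03) per stage, ln α = ½ ln(1.06238) = 0.03026.
Need α^N ≥ 36.2 ⇒ N ≥ ln(36.2) / ln α = 3.589 / 0.03026 = 118.62.
Rounding up, N = 119 stages.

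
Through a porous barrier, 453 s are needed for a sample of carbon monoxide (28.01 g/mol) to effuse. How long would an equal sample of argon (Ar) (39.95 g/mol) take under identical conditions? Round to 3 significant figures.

541 s

Graham's law gives t_Ar/t_CO = √(M_Ar/M_CO) = √(39.95/28.01) = √1.426 = 1.194.
So the time for Ar is 453 × 1.194 = 541 s.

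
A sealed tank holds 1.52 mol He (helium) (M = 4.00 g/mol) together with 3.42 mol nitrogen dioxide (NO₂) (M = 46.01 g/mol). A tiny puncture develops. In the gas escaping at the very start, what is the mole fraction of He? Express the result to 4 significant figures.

0.6012

Rate_i ∝ x_i/√M_i (Graham's law weighted by mole fraction), so the effusate composition follows n_i/√M_i.
Mole fraction of He in the effusate = (n_He/√M_He) / (n_He/√M_He + n_NO₂/√M_NO₂)
= (1.52/√4.00) / (1.52/√4.00 + 3.42/√46.01) = 0.7600/(0.7600 + 0.5042) = 0.6012.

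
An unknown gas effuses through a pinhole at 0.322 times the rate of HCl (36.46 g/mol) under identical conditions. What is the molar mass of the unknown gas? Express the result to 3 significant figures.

352 g/mol

Using Graham's law: rate_X/rate_HCl = √(M_HCl/M_X).
0.322 = √(36.46/M_X)
M_X = 36.46 / 0.322² = 36.46 / 0.1037 = 352 g/mol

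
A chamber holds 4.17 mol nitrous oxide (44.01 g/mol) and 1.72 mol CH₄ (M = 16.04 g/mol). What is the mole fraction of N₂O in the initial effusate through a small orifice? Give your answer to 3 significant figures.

0.594

Rate_i ∝ x_i/√M_i (Graham's law weighted by mole fraction), so the effusate composition follows n_i/√M_i.
x_N₂O(eff) = (n_N₂O/√M_N₂O) / (n_N₂O/√M_N₂O + n_CH₄/√M_CH₄)
= (4.17/√44.01) / (4.17/√44.01 + 1.72/√16.04) = 0.6286/(0.6286 + 0.4295) = 0.594.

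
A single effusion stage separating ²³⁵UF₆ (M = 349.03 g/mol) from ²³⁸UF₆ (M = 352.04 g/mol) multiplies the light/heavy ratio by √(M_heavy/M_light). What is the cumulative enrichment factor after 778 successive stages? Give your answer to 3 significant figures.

28.2

The single-stage factor is √(M_heavy/M_light), so 778 stages give [√(352.04/349.03)]^778 = (352.04/349.03)^(778/2).
= 1.00862^389 = 28.2.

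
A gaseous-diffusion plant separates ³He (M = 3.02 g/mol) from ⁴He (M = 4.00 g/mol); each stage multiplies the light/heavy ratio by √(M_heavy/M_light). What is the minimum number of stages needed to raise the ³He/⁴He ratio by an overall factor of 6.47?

Single-stage factor α = √(4.00/3.02), so ln α = ½ ln(1.32450) = 0.1405.
Need α^N ≥ 6.47 ⇒ N ≥ ln(6.47) / ln α = 1.867 / 0.1405 = 13.29.
Minimum whole number of stages: N = 14.

14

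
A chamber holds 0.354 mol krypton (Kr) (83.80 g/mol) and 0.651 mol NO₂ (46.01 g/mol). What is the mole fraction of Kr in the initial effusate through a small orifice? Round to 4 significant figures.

Each component's effusion rate ∝ (its partial pressure)·(1/√M) ∝ n_i/√M_i.
So x_Kr in the escaping gas = (n_Kr/√M_Kr) / Σ(n_i/√M_i)
= (0.354/√83.80) / (0.354/√83.80 + 0.651/√46.01) = 0.03867/(0.03867 + 0.09597) = 0.2872.

0.2872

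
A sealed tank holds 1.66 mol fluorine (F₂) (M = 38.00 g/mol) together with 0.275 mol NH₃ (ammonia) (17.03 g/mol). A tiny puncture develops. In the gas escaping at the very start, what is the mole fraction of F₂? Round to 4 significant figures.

Each component's effusion rate ∝ (its partial pressure)·(1/√M) ∝ n_i/√M_i.
x_F₂(eff) = (n_F₂/√M_F₂) / (n_F₂/√M_F₂ + n_NH₃/√M_NH₃)
= (1.66/√38.00) / (1.66/√38.00 + 0.275/√17.03) = 0.2693/(0.2693 + 0.06664) = 0.8016.

0.8016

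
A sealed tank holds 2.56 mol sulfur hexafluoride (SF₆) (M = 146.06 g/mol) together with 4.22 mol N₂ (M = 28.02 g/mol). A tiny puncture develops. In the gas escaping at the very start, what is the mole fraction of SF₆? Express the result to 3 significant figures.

0.210

The effusion rate of species i is ∝ p_i/√M_i ∝ n_i/√M_i.
Mole fraction of SF₆ in the effusate = (n_SF₆/√M_SF₆) / (n_SF₆/√M_SF₆ + n_N₂/√M_N₂)
= (2.56/√146.06) / (2.56/√146.06 + 4.22/√28.02) = 0.2118/(0.2118 + 0.7972) = 0.210.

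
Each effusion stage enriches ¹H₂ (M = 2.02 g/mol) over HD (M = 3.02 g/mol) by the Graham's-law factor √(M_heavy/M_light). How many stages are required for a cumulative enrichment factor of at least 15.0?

14

Per stage α = (3.02/2.02)^(1/2) = 1.49505^0.5, giving ln α = 0.2011.
Need α^N ≥ 15.0 ⇒ N ≥ ln(15.0) / ln α = 2.708 / 0.2011 = 13.47.
Minimum whole number of stages: N = 14.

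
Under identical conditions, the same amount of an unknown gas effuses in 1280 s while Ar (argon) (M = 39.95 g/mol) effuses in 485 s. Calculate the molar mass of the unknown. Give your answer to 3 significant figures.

278 g/mol

By Graham's law, t_X/t_Ar = √(M_X/M_Ar).
1280/485 = 2.639 = √(M_X/39.95)
M_X = 39.95 × 2.639² = 39.95 × 6.965 = 278 g/mol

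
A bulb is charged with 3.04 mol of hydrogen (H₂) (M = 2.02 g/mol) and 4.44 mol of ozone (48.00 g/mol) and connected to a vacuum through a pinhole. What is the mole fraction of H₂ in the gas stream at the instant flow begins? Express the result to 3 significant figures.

Each component's effusion rate ∝ (its partial pressure)·(1/√M) ∝ n_i/√M_i.
So x_H₂ in the escaping gas = (n_H₂/√M_H₂) / Σ(n_i/√M_i)
= (3.04/√2.02) / (3.04/√2.02 + 4.44/√48.00) = 2.139/(2.139 + 0.6409) = 0.769.

0.769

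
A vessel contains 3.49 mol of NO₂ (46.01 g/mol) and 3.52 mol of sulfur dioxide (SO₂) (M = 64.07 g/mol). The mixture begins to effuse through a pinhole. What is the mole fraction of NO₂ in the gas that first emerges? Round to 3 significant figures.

Each component's effusion rate ∝ (its partial pressure)·(1/√M) ∝ n_i/√M_i.
x_NO₂(eff) = (n_NO₂/√M_NO₂) / (n_NO₂/√M_NO₂ + n_SO₂/√M_SO₂)
= (3.49/√46.01) / (3.49/√46.01 + 3.52/√64.07) = 0.5145/(0.5145 + 0.4398) = 0.539.

0.539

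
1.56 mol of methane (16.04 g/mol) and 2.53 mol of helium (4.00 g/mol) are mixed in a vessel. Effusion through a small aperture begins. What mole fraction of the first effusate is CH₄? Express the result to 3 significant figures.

0.235

Each component's effusion rate ∝ (its partial pressure)·(1/√M) ∝ n_i/√M_i.
Mole fraction of CH₄ in the effusate = (n_CH₄/√M_CH₄) / (n_CH₄/√M_CH₄ + n_He/√M_He)
= (1.56/√16.04) / (1.56/√16.04 + 2.53/√4.00) = 0.3895/(0.3895 + 1.265) = 0.235.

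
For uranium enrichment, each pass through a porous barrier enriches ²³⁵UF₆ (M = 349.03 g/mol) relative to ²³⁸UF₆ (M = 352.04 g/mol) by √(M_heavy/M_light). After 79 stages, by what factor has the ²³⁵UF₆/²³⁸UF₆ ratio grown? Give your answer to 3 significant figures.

1.40

Overall factor = α^79 with α = √(352.04/349.03), i.e. (352.04/349.03)^(79/2).
= 1.00862^(79/2) = 1.40.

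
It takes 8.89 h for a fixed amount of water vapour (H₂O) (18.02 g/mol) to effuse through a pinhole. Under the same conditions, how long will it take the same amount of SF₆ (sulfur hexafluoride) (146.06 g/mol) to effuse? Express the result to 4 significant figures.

25.31 h

Using Graham's law: t_SF₆/t_H₂O = √(M_SF₆/M_H₂O) = √(146.06/18.02) = √8.105 = 2.847.
So the time for SF₆ is 8.89 × 2.847 = 25.31 h.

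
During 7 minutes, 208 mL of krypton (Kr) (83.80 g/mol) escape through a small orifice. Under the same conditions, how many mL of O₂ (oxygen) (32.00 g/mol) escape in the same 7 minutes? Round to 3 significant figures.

From Graham's law, rate_O₂/rate_Kr = √(M_Kr/M_O₂) = √(83.80/32.00) = √2.619 = 1.618.
So the volume for O₂ is 208 × 1.618 = 337 mL.

337 mL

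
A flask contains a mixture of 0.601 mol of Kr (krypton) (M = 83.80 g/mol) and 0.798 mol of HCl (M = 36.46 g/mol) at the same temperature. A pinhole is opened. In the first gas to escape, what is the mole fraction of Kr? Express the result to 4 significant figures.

0.3319

Rate_i ∝ x_i/√M_i (Graham's law weighted by mole fraction), so the effusate composition follows n_i/√M_i.
Mole fraction of Kr in the effusate = (n_Kr/√M_Kr) / (n_Kr/√M_Kr + n_HCl/√M_HCl)
= (0.601/√83.80) / (0.601/√83.80 + 0.798/√36.46) = 0.06565/(0.06565 + 0.1322) = 0.3319.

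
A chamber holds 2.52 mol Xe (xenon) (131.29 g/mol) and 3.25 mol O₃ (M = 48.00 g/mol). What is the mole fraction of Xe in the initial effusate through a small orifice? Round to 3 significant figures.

Effusion rate of each component ∝ n_i/√M_i (partial pressure × 1/√M).
Mole fraction of Xe in the effusate = (n_Xe/√M_Xe) / (n_Xe/√M_Xe + n_O₃/√M_O₃)
= (2.52/√131.29) / (2.52/√131.29 + 3.25/√48.00) = 0.2199/(0.2199 + 0.4691) = 0.319.

0.319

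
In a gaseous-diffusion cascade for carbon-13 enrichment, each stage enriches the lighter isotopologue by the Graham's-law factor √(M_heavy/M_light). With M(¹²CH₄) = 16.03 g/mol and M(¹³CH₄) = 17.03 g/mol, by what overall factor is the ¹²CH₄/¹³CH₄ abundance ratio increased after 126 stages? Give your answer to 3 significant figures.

45.3

After 126 stages the ratio has grown by (√(17.03/16.03))^126 = (17.03/16.03)^(126/2).
= 1.06238^63 = 45.3.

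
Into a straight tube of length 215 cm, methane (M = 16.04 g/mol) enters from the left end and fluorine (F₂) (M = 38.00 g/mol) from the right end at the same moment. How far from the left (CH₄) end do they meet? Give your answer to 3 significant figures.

130 cm

Distances travelled in equal time are proportional to diffusion rates, so d_CH₄/d_F₂ = √(M_F₂/M_CH₄) = √(38.00/16.04) = 1.539.
With d_CH₄ + d_F₂ = 215 cm, d_F₂ = 215/(1 + 1.539) = 84.67 cm.
d_CH₄ = 215 − 84.67 = 130 cm.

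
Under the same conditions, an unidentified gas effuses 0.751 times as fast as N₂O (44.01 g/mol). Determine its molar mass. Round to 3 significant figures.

78.0 g/mol

Graham's law gives rate_X/rate_N₂O = √(M_N₂O/M_X).
0.751 = √(44.01/M_X)
M_X = 44.01 / 0.751² = 44.01 / 0.5640 = 78.0 g/mol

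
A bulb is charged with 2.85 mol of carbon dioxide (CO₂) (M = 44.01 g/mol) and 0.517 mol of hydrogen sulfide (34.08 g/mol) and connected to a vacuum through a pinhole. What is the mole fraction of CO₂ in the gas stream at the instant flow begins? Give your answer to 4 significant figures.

The effusion rate of species i is ∝ p_i/√M_i ∝ n_i/√M_i.
Mole fraction of CO₂ in the effusate = (n_CO₂/√M_CO₂) / (n_CO₂/√M_CO₂ + n_H₂S/√M_H₂S)
= (2.85/√44.01) / (2.85/√44.01 + 0.517/√34.08) = 0.4296/(0.4296 + 0.08856) = 0.8291.

0.8291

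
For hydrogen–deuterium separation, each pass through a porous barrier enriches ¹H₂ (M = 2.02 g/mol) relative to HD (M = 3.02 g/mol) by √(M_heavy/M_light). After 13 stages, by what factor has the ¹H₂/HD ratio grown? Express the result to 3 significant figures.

13.7

Each stage multiplies the ratio by α = √(3.02/2.02), so after 13 stages the overall factor is α^13 = (3.02/2.02)^(13/2).
= 1.49505^(13/2) = 13.7.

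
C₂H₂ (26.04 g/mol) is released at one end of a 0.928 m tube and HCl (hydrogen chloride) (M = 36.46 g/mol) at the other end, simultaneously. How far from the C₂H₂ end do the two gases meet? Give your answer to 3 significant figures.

0.503 m

In equal time, each gas travels a distance ∝ its rate ∝ 1/√M, so d_C₂H₂/d_HCl = √(M_HCl/M_C₂H₂) = √(36.46/26.04) = 1.183.
With d_C₂H₂ + d_HCl = 0.928 m, d_HCl = 0.928/(1 + 1.183) = 0.4250 m.
d_C₂H₂ = 0.928 − 0.4250 = 0.503 m.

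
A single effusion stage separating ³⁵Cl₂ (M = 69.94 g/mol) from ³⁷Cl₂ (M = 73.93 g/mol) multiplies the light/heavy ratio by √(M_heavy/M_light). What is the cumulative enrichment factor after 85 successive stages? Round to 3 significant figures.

10.6

After 85 stages the ratio has grown by (√(73.93/69.94))^85 = (73.93/69.94)^(85/2).
= 1.05705^(85/2) = 10.6.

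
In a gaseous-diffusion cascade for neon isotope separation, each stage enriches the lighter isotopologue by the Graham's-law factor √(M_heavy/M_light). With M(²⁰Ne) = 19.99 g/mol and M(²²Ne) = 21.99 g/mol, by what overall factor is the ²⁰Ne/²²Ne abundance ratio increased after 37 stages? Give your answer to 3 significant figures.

5.84

Each stage multiplies the ratio by α = √(21.99/19.99), so after 37 stages the overall factor is α^37 = (21.99/19.99)^(37/2).
= 1.10005^(37/2) = 5.84.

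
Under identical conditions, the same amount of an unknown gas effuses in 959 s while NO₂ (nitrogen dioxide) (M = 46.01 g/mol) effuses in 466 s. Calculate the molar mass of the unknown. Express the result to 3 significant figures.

From Graham's law, t_X/t_NO₂ = √(M_X/M_NO₂).
959/466 = 2.058 = √(M_X/46.01)
M_X = 46.01 × 2.058² = 46.01 × 4.235 = 195 g/mol

195 g/mol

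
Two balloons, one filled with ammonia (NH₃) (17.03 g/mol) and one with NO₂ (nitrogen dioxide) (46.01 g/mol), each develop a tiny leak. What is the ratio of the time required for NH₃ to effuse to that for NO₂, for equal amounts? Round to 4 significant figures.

0.6084

Graham's law gives t_NH₃/t_NO₂ = √(M_NH₃/M_NO₂) = √(17.03/46.01) = √0.3701 = 0.6084.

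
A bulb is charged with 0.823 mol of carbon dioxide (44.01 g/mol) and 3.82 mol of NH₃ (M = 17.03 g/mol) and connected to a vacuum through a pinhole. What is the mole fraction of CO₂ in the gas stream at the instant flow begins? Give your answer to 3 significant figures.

0.118

Each component's effusion rate ∝ (its partial pressure)·(1/√M) ∝ n_i/√M_i.
x_CO₂(eff) = (n_CO₂/√M_CO₂) / (n_CO₂/√M_CO₂ + n_NH₃/√M_NH₃)
= (0.823/√44.01) / (0.823/√44.01 + 3.82/√17.03) = 0.1241/(0.1241 + 0.9257) = 0.118.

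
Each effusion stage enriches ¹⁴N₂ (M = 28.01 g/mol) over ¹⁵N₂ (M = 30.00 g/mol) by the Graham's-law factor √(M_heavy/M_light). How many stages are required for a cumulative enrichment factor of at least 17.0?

83

With α = √(30.00/28.01) per stage, ln α = ½ ln(1.07105) = 0.03432.
Need α^N ≥ 17.0 ⇒ N ≥ ln(17.0) / ln α = 2.833 / 0.03432 = 82.56.
So at least 83 stages are needed.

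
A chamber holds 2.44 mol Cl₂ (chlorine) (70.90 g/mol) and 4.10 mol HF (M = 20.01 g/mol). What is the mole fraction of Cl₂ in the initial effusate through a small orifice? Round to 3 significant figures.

0.240

Each component's effusion rate ∝ (its partial pressure)·(1/√M) ∝ n_i/√M_i.
Mole fraction of Cl₂ in the effusate = (n_Cl₂/√M_Cl₂) / (n_Cl₂/√M_Cl₂ + n_HF/√M_HF)
= (2.44/√70.90) / (2.44/√70.90 + 4.10/√20.01) = 0.2898/(0.2898 + 0.9166) = 0.240.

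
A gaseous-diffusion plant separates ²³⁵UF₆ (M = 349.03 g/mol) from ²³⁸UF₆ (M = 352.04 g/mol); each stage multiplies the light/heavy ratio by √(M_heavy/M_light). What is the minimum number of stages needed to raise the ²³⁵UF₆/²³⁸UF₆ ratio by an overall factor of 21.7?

717

Per stage α = (352.04/349.03)^(1/2) = 1.00862^0.5, giving ln α = 0.004293.
Need α^N ≥ 21.7 ⇒ N ≥ ln(21.7) / ln α = 3.077 / 0.004293 = 716.74.
Rounding up, N = 717 stages.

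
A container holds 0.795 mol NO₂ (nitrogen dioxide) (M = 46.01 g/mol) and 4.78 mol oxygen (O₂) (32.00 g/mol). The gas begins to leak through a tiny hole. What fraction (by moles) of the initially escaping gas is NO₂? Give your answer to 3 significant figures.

0.122

Rate_i ∝ x_i/√M_i (Graham's law weighted by mole fraction), so the effusate composition follows n_i/√M_i.
x_NO₂(eff) = (n_NO₂/√M_NO₂) / (n_NO₂/√M_NO₂ + n_O₂/√M_O₂)
= (0.795/√46.01) / (0.795/√46.01 + 4.78/√32.00) = 0.1172/(0.1172 + 0.8450) = 0.122.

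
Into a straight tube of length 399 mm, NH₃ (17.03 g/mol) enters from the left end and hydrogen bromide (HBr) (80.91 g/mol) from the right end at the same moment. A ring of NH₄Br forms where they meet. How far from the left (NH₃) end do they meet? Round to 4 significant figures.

273.5 mm

Graham's law gives d_NH₃/d_HBr = rate_NH₃/rate_HBr = √(M_HBr/M_NH₃) = √(80.91/17.03) = 2.180.
With d_NH₃ + d_HBr = 399 mm, d_HBr = 399/(1 + 2.180) = 125.5 mm.
d_NH₃ = 399 − 125.5 = 273.5 mm.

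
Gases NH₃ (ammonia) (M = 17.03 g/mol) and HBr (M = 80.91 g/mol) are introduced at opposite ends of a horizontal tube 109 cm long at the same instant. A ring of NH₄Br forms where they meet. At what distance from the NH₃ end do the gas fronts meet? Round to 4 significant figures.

74.72 cm

Graham's law gives d_NH₃/d_HBr = rate_NH₃/rate_HBr = √(M_HBr/M_NH₃) = √(80.91/17.03) = 2.180.
With d_NH₃ + d_HBr = 109 cm, d_HBr = 109/(1 + 2.180) = 34.28 cm.
d_NH₃ = 109 − 34.28 = 74.72 cm.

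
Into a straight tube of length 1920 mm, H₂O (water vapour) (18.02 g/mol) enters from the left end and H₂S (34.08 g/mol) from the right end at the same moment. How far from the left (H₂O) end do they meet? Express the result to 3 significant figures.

Distances travelled in equal time are proportional to diffusion rates, so d_H₂O/d_H₂S = √(M_H₂S/M_H₂O) = √(34.08/18.02) = 1.375.
With d_H₂O + d_H₂S = 1920 mm, d_H₂S = 1920/(1 + 1.375) = 808.3 mm.
d_H₂O = 1920 − 808.3 = 1110 mm.

1110 mm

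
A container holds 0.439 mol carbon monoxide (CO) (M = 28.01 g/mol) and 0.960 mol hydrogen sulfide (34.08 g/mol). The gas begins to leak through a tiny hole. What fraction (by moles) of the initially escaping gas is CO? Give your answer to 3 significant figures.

Each component's effusion rate ∝ (its partial pressure)·(1/√M) ∝ n_i/√M_i.
x_CO(eff) = (n_CO/√M_CO) / (n_CO/√M_CO + n_H₂S/√M_H₂S)
= (0.439/√28.01) / (0.439/√28.01 + 0.960/√34.08) = 0.08295/(0.08295 + 0.1644) = 0.335.

0.335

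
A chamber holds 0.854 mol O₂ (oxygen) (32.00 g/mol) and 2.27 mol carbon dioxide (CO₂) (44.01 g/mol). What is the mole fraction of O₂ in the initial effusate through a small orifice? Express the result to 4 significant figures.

0.3061

The effusion rate of species i is ∝ p_i/√M_i ∝ n_i/√M_i.
Mole fraction of O₂ in the effusate = (n_O₂/√M_O₂) / (n_O₂/√M_O₂ + n_CO₂/√M_CO₂)
= (0.854/√32.00) / (0.854/√32.00 + 2.27/√44.01) = 0.1510/(0.1510 + 0.3422) = 0.3061.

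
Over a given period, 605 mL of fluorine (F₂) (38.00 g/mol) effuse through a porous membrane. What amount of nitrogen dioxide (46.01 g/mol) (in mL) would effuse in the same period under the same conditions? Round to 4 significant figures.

549.8 mL

Graham's law gives rate_NO₂/rate_F₂ = √(M_F₂/M_NO₂) = √(38.00/46.01) = √0.8259 = 0.9088.
So the volume for NO₂ is 605 × 0.9088 = 549.8 mL.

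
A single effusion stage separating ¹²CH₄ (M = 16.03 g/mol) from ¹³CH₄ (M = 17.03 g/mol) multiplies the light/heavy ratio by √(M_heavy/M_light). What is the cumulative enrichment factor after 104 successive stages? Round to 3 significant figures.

After 104 stages the ratio has grown by (√(17.03/16.03))^104 = (17.03/16.03)^(104/2).
= 1.06238^52 = 23.3.

23.3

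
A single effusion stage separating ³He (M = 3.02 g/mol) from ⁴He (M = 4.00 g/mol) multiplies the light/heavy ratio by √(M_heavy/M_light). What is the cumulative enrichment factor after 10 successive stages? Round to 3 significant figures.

Overall factor = α^10 with α = √(4.00/3.02), i.e. (4.00/3.02)^(10/2).
= 1.32450^5 = 4.08.

4.08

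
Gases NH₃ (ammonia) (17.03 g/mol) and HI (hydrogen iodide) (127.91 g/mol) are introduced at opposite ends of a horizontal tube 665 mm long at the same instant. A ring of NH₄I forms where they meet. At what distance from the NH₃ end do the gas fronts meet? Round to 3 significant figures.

Distances travelled in equal time are proportional to diffusion rates, so d_NH₃/d_HI = √(M_HI/M_NH₃) = √(127.91/17.03) = 2.741.
With d_NH₃ + d_HI = 665 mm, d_HI = 665/(1 + 2.741) = 177.8 mm.
d_NH₃ = 665 − 177.8 = 487 mm.

487 mm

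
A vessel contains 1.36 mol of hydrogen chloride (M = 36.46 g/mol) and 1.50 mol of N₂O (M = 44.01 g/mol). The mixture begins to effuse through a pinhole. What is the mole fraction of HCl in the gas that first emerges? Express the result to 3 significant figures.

0.499

The effusion rate of species i is ∝ p_i/√M_i ∝ n_i/√M_i.
x_HCl(eff) = (n_HCl/√M_HCl) / (n_HCl/√M_HCl + n_N₂O/√M_N₂O)
= (1.36/√36.46) / (1.36/√36.46 + 1.50/√44.01) = 0.2252/(0.2252 + 0.2261) = 0.499.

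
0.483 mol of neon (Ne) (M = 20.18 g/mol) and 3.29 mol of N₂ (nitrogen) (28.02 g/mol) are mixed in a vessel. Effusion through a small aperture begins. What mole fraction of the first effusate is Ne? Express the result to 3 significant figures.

0.147

Each component's effusion rate ∝ (its partial pressure)·(1/√M) ∝ n_i/√M_i.
x_Ne(eff) = (n_Ne/√M_Ne) / (n_Ne/√M_Ne + n_N₂/√M_N₂)
= (0.483/√20.18) / (0.483/√20.18 + 3.29/√28.02) = 0.1075/(0.1075 + 0.6215) = 0.147.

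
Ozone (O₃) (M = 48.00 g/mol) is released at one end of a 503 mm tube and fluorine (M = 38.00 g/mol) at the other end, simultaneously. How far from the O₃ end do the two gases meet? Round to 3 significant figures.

237 mm

Distances travelled in equal time are proportional to diffusion rates, so d_O₃/d_F₂ = √(M_F₂/M_O₃) = √(38.00/48.00) = 0.8898.
With d_O₃ + d_F₂ = 503 mm, d_F₂ = 503/(1 + 0.8898) = 266.2 mm.
d_O₃ = 503 − 266.2 = 237 mm.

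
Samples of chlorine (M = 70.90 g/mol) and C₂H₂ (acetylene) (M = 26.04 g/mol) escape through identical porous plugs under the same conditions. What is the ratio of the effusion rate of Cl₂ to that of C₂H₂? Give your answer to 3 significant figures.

Since effusion rate ∝ 1/√M, rate_Cl₂/rate_C₂H₂ = √(M_C₂H₂/M_Cl₂) = √(26.04/70.90) = √0.3673 = 0.606.

0.606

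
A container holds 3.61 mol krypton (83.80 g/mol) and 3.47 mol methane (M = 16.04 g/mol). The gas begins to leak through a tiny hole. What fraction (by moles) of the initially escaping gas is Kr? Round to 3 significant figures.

The effusion rate of species i is ∝ p_i/√M_i ∝ n_i/√M_i.
Mole fraction of Kr in the effusate = (n_Kr/√M_Kr) / (n_Kr/√M_Kr + n_CH₄/√M_CH₄)
= (3.61/√83.80) / (3.61/√83.80 + 3.47/√16.04) = 0.3944/(0.3944 + 0.8664) = 0.313.

0.313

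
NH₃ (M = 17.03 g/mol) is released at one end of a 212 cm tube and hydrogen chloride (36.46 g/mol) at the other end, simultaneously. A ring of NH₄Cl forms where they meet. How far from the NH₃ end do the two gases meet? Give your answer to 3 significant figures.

126 cm

Distances travelled in equal time are proportional to diffusion rates, so d_NH₃/d_HCl = √(M_HCl/M_NH₃) = √(36.46/17.03) = 1.463.
With d_NH₃ + d_HCl = 212 cm, d_HCl = 212/(1 + 1.463) = 86.07 cm.
d_NH₃ = 212 − 86.07 = 126 cm.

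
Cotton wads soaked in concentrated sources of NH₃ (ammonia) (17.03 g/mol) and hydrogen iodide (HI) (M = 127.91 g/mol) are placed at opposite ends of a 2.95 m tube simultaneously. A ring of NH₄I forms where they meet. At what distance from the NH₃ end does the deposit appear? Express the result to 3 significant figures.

2.16 m

Distances travelled in equal time are proportional to diffusion rates, so d_NH₃/d_HI = √(M_HI/M_NH₃) = √(127.91/17.03) = 2.741.
With d_NH₃ + d_HI = 2.95 m, d_HI = 2.95/(1 + 2.741) = 0.7886 m.
d_NH₃ = 2.95 − 0.7886 = 2.16 m.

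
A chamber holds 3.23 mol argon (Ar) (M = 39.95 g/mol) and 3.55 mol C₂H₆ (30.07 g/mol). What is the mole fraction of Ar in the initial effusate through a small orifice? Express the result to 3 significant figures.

0.441

Rate_i ∝ x_i/√M_i (Graham's law weighted by mole fraction), so the effusate composition follows n_i/√M_i.
x_Ar(eff) = (n_Ar/√M_Ar) / (n_Ar/√M_Ar + n_C₂H₆/√M_C₂H₆)
= (3.23/√39.95) / (3.23/√39.95 + 3.55/√30.07) = 0.5110/(0.5110 + 0.6474) = 0.441.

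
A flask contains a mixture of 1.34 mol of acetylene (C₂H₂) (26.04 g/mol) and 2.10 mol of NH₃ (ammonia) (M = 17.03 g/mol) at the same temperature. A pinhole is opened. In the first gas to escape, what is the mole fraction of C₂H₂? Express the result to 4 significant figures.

0.3404

Each component's effusion rate ∝ (its partial pressure)·(1/√M) ∝ n_i/√M_i.
x_C₂H₂(eff) = (n_C₂H₂/√M_C₂H₂) / (n_C₂H₂/√M_C₂H₂ + n_NH₃/√M_NH₃)
= (1.34/√26.04) / (1.34/√26.04 + 2.10/√17.03) = 0.2626/(0.2626 + 0.5089) = 0.3404.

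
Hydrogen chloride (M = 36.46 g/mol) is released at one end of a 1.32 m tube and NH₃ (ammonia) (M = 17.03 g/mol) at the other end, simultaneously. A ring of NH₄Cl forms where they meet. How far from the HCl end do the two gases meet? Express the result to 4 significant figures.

Graham's law gives d_HCl/d_NH₃ = rate_HCl/rate_NH₃ = √(M_NH₃/M_HCl) = √(17.03/36.46) = 0.6834.
With d_HCl + d_NH₃ = 1.32 m, d_NH₃ = 1.32/(1 + 0.6834) = 0.7841 m.
d_HCl = 1.32 − 0.7841 = 0.5359 m.

0.5359 m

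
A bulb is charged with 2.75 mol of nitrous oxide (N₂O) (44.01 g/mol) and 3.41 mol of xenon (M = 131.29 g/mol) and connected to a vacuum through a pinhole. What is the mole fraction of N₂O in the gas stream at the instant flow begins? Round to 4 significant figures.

Rate_i ∝ x_i/√M_i (Graham's law weighted by mole fraction), so the effusate composition follows n_i/√M_i.
So x_N₂O in the escaping gas = (n_N₂O/√M_N₂O) / Σ(n_i/√M_i)
= (2.75/√44.01) / (2.75/√44.01 + 3.41/√131.29) = 0.4145/(0.4145 + 0.2976) = 0.5821.

0.5821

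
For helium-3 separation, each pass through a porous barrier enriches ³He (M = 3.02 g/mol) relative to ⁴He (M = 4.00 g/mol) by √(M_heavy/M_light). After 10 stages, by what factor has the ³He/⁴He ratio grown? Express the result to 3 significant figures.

4.08

Overall factor = α^10 with α = √(4.00/3.02), i.e. (4.00/3.02)^(10/2).
= 1.32450^5 = 4.08.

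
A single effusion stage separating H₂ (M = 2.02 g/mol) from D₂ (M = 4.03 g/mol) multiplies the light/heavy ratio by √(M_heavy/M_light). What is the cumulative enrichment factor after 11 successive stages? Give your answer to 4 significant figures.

44.64

The single-stage factor is √(M_heavy/M_light), so 11 stages give [√(4.03/2.02)]^11 = (4.03/2.02)^(11/2).
= 1.99505^(11/2) = 44.64.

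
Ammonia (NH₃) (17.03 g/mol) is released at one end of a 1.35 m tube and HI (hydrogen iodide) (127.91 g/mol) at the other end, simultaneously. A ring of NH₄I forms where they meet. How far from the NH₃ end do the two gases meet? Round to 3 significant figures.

0.989 m

The fronts meet when d_NH₃ + d_HI = L with d_NH₃/d_HI = √(M_HI/M_NH₃) (Graham's law). Here √(M_HI/M_NH₃) = √(127.91/17.03) = 2.741.
With d_NH₃ + d_HI = 1.35 m, d_HI = 1.35/(1 + 2.741) = 0.3609 m.
d_NH₃ = 1.35 − 0.3609 = 0.989 m.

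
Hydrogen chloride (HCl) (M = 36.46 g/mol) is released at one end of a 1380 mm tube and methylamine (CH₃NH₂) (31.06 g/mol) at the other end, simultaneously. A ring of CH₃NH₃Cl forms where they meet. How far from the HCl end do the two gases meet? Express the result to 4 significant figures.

In equal time, each gas travels a distance ∝ its rate ∝ 1/√M, so d_HCl/d_CH₃NH₂ = √(M_CH₃NH₂/M_HCl) = √(31.06/36.46) = 0.9230.
With d_HCl + d_CH₃NH₂ = 1380 mm, d_CH₃NH₂ = 1380/(1 + 0.9230) = 717.6 mm.
d_HCl = 1380 − 717.6 = 662.4 mm.

662.4 mm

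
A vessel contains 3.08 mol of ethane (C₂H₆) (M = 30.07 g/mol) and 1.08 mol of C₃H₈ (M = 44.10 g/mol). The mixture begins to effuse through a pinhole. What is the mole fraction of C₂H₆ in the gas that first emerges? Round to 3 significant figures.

0.775

The effusion rate of species i is ∝ p_i/√M_i ∝ n_i/√M_i.
x_C₂H₆(eff) = (n_C₂H₆/√M_C₂H₆) / (n_C₂H₆/√M_C₂H₆ + n_C₃H₈/√M_C₃H₈)
= (3.08/√30.07) / (3.08/√30.07 + 1.08/√44.10) = 0.5617/(0.5617 + 0.1626) = 0.775.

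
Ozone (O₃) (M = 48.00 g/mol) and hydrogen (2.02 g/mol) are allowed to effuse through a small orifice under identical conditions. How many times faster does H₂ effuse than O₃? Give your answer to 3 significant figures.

Using Graham's law: rate_H₂/rate_O₃ = √(M_O₃/M_H₂) = √(48.00/2.02) = √23.76 = 4.87.

4.87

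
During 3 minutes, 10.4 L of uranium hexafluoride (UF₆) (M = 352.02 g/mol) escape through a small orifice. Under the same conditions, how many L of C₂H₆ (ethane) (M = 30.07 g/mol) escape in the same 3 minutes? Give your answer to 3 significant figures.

35.6 L

Using Graham's law: rate_C₂H₆/rate_UF₆ = √(M_UF₆/M_C₂H₆) = √(352.02/30.07) = √11.71 = 3.422.
So the volume for C₂H₆ is 10.4 × 3.422 = 35.6 L.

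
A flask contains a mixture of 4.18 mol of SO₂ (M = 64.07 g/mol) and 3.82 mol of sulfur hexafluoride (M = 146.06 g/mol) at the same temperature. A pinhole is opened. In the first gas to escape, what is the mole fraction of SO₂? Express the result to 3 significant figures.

0.623

Rate_i ∝ x_i/√M_i (Graham's law weighted by mole fraction), so the effusate composition follows n_i/√M_i.
Mole fraction of SO₂ in the effusate = (n_SO₂/√M_SO₂) / (n_SO₂/√M_SO₂ + n_SF₆/√M_SF₆)
= (4.18/√64.07) / (4.18/√64.07 + 3.82/√146.06) = 0.5222/(0.5222 + 0.3161) = 0.623.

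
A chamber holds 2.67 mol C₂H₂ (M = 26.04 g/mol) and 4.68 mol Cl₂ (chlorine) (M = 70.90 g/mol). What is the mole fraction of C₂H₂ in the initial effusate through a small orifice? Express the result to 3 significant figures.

0.485

Rate_i ∝ x_i/√M_i (Graham's law weighted by mole fraction), so the effusate composition follows n_i/√M_i.
So x_C₂H₂ in the escaping gas = (n_C₂H₂/√M_C₂H₂) / Σ(n_i/√M_i)
= (2.67/√26.04) / (2.67/√26.04 + 4.68/√70.90) = 0.5232/(0.5232 + 0.5558) = 0.485.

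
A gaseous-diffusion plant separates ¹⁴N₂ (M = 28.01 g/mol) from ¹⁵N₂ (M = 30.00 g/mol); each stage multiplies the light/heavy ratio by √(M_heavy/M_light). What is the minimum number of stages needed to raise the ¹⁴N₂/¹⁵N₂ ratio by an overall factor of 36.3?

With α = √(30.00/28.01) per stage, ln α = ½ ln(1.07105) = 0.03432.
Need α^N ≥ 36.3 ⇒ N ≥ ln(36.3) / ln α = 3.592 / 0.03432 = 104.66.
Rounding up, N = 105 stages.

105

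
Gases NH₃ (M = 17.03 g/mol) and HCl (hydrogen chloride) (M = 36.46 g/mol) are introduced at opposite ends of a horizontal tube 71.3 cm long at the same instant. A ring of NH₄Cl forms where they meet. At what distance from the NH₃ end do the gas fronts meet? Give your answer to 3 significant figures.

42.4 cm

Distances travelled in equal time are proportional to diffusion rates, so d_NH₃/d_HCl = √(M_HCl/M_NH₃) = √(36.46/17.03) = 1.463.
With d_NH₃ + d_HCl = 71.3 cm, d_HCl = 71.3/(1 + 1.463) = 28.95 cm.
d_NH₃ = 71.3 − 28.95 = 42.4 cm.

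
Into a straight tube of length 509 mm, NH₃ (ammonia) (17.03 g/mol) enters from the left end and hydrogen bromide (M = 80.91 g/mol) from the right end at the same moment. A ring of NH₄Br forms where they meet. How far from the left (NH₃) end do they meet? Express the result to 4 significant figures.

348.9 mm

Graham's law gives d_NH₃/d_HBr = rate_NH₃/rate_HBr = √(M_HBr/M_NH₃) = √(80.91/17.03) = 2.180.
With d_NH₃ + d_HBr = 509 mm, d_HBr = 509/(1 + 2.180) = 160.1 mm.
d_NH₃ = 509 − 160.1 = 348.9 mm.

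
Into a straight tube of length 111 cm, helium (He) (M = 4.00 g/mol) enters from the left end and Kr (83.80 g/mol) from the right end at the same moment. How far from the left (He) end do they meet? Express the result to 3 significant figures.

Distances travelled in equal time are proportional to diffusion rates, so d_He/d_Kr = √(M_Kr/M_He) = √(83.80/4.00) = 4.577.
With d_He + d_Kr = 111 cm, d_Kr = 111/(1 + 4.577) = 19.90 cm.
d_He = 111 − 19.90 = 91.1 cm.

91.1 cm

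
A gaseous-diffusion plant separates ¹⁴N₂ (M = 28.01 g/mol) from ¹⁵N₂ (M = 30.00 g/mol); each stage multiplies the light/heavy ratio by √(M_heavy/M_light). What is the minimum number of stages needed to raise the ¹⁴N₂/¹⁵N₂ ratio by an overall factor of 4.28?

With α = √(30.00/28.01) per stage, ln α = ½ ln(1.07105) = 0.03432.
Need α^N ≥ 4.28 ⇒ N ≥ ln(4.28) / ln α = 1.454 / 0.03432 = 42.37.
Rounding up, N = 43 stages.

43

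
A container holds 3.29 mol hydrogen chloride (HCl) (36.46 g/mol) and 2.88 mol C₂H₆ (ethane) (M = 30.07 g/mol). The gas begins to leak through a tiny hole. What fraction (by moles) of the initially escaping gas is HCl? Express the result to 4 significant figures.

0.5092

Effusion rate of each component ∝ n_i/√M_i (partial pressure × 1/√M).
So x_HCl in the escaping gas = (n_HCl/√M_HCl) / Σ(n_i/√M_i)
= (3.29/√36.46) / (3.29/√36.46 + 2.88/√30.07) = 0.5449/(0.5449 + 0.5252) = 0.5092.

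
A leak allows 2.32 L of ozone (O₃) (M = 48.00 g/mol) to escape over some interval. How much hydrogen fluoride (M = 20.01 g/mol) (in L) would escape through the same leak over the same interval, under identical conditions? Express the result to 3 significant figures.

By Graham's law, rate_HF/rate_O₃ = √(M_O₃/M_HF) = √(48.00/20.01) = √2.399 = 1.549.
So the volume for HF is 2.32 × 1.549 = 3.59 L.

3.59 L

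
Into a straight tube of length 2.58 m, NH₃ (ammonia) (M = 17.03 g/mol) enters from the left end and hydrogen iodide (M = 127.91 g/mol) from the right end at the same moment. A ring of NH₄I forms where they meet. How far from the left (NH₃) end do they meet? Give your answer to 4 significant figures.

1.890 m

Distances travelled in equal time are proportional to diffusion rates, so d_NH₃/d_HI = √(M_HI/M_NH₃) = √(127.91/17.03) = 2.741.
With d_NH₃ + d_HI = 2.58 m, d_HI = 2.58/(1 + 2.741) = 0.6897 m.
d_NH₃ = 2.58 − 0.6897 = 1.890 m.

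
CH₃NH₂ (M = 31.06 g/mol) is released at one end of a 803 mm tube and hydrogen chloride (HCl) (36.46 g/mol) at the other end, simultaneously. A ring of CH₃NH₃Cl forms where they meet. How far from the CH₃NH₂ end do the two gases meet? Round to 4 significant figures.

Graham's law gives d_CH₃NH₂/d_HCl = rate_CH₃NH₂/rate_HCl = √(M_HCl/M_CH₃NH₂) = √(36.46/31.06) = 1.083.
With d_CH₃NH₂ + d_HCl = 803 mm, d_HCl = 803/(1 + 1.083) = 385.4 mm.
d_CH₃NH₂ = 803 − 385.4 = 417.6 mm.

417.6 mm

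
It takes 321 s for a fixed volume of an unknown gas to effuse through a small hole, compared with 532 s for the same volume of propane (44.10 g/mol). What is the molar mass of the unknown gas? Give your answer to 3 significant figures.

16.1 g/mol

From Graham's law, t_X/t_C₃H₈ = √(M_X/M_C₃H₈).
321/532 = 0.6034 = √(M_X/44.10)
M_X = 44.10 × 0.6034² = 44.10 × 0.3641 = 16.1 g/mol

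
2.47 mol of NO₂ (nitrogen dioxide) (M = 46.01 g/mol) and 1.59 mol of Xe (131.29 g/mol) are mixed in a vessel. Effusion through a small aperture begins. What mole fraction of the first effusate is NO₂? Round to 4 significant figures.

Effusion rate of each component ∝ n_i/√M_i (partial pressure × 1/√M).
So x_NO₂ in the escaping gas = (n_NO₂/√M_NO₂) / Σ(n_i/√M_i)
= (2.47/√46.01) / (2.47/√46.01 + 1.59/√131.29) = 0.3641/(0.3641 + 0.1388) = 0.7241.

0.7241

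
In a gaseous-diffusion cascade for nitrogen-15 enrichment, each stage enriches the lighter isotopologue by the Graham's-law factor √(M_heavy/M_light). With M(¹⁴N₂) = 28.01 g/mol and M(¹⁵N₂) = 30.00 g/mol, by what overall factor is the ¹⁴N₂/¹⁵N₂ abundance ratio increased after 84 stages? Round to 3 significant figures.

17.9

Overall factor = α^84 with α = √(30.00/28.01), i.e. (30.00/28.01)^(84/2).
= 1.07105^42 = 17.9.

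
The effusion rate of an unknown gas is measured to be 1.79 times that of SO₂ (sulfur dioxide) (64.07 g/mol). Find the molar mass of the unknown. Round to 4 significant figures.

From Graham's law, rate_X/rate_SO₂ = √(M_SO₂/M_X).
1.79 = √(64.07/M_X)
M_X = 64.07 / 1.79² = 64.07 / 3.204 = 20.00 g/mol

20.00 g/mol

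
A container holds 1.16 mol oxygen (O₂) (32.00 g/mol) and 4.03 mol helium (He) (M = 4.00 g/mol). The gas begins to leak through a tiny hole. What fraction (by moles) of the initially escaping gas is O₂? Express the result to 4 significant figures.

0.09237

The effusion rate of species i is ∝ p_i/√M_i ∝ n_i/√M_i.
Mole fraction of O₂ in the effusate = (n_O₂/√M_O₂) / (n_O₂/√M_O₂ + n_He/√M_He)
= (1.16/√32.00) / (1.16/√32.00 + 4.03/√4.00) = 0.2051/(0.2051 + 2.015) = 0.09237.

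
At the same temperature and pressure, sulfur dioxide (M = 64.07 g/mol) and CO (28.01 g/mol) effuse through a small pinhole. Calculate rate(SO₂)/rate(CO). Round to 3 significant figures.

Since effusion rate ∝ 1/√M, rate_SO₂/rate_CO = √(M_CO/M_SO₂) = √(28.01/64.07) = √0.4372 = 0.661.

0.661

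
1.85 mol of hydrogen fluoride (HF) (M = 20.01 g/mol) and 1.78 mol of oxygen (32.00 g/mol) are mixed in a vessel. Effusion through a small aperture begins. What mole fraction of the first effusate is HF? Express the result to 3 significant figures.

Each component's effusion rate ∝ (its partial pressure)·(1/√M) ∝ n_i/√M_i.
Mole fraction of HF in the effusate = (n_HF/√M_HF) / (n_HF/√M_HF + n_O₂/√M_O₂)
= (1.85/√20.01) / (1.85/√20.01 + 1.78/√32.00) = 0.4136/(0.4136 + 0.3147) = 0.568.

0.568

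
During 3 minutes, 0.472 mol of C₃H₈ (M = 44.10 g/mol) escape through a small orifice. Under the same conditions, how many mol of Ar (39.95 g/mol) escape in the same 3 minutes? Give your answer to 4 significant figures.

Graham's law gives rate_Ar/rate_C₃H₈ = √(M_C₃H₈/M_Ar) = √(44.10/39.95) = √1.104 = 1.051.
So the amount for Ar is 0.472 × 1.051 = 0.4959 mol.

0.4959 mol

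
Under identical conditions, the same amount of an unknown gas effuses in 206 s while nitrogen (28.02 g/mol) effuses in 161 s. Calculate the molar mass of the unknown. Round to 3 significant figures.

Since effusion rate ∝ 1/√M, t_X/t_N₂ = √(M_X/M_N₂).
206/161 = 1.280 = √(M_X/28.02)
M_X = 28.02 × 1.280² = 28.02 × 1.637 = 45.9 g/mol

45.9 g/mol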